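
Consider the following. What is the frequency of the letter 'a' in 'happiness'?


Letter 'a' in 'happiness': found at position(s) 2 = 1 occurrence(s).

1


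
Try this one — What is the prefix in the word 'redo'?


The word 'redo' = 're' (prefix) + 'do' (root). The prefix is 're'.

re


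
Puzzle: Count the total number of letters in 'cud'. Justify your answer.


Spell out 'cud' and number each letter: c(1), u(2), d(3). Total: 3 letters.

3


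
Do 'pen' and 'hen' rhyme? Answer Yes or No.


Rime (stressed vowel + following sounds) of 'pen': -en = /ɛn/
Rime of 'hen': -en = /ɛn/
/ɛn/ and /ɛn/ are the same ending sound, so the words rhyme.

Yes


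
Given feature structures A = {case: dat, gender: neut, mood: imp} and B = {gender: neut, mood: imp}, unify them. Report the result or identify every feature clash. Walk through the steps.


Compare features:
case: A=dat vs B=_ -> unified: dat
gender: A=neut vs B=neut -> unified: neut
mood: A=imp vs B=imp -> unified: imp
No clashes found.

Unified: {case: dat, gender: neut, mood: imp}


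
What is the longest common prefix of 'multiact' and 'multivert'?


Compare from the start: 5 characters match: 'multi'. Mismatch at position 6: 'a' vs 'v'.

multi


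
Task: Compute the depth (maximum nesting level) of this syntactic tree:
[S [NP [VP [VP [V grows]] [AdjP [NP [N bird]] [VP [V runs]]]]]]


Count bracket nesting levels:
'[' at pos 0: depth = 1
'[' at pos 3: depth = 2
'[' at pos 7: depth = 3
'[' at pos 11: depth = 4
'[' at pos 15: depth = 5
'[' at pos 26: depth = 4
'[' at pos 32: depth = 5
'[' at pos 36: depth = 6
'[' at pos 46: depth = 5
'[' at pos 50: depth = 6
Maximum depth reached: 6

6


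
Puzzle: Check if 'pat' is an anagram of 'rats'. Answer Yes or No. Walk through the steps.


Sorted letters of 'pat': 'apt'
Sorted letters of 'rats': 'arst'
They do not match.

No


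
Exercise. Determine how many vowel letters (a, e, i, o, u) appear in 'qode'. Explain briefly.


Vowels in 'qode': o, e = 2 vowels.

2


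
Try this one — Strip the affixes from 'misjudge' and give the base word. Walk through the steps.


Remove prefix 'mis' from 'misjudge' to get root 'judge'.

judge


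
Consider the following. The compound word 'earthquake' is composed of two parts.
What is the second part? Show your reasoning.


Split 'earthquake' into 'earth' + 'quake'. The second part is 'quake'.

quake


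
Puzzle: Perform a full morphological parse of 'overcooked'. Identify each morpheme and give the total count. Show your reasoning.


Step 1: Identify prefix: 'over' (meaning: excessively)
Step 2: Identify root: 'cook'
Step 3: Identify suffix(es): 'ed'
Decomposition: over- (prefix: excessively) + cook (root) + -ed (suffix: past)
Total morphemes: 3

3 morphemes (over- (prefix: excessively) + cook (root) + -ed (suffix: past))


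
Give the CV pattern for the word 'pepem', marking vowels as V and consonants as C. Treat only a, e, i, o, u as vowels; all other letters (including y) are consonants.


Letter mapping: p = C, e = V, p = C, e = V, m = C.

CVCVC


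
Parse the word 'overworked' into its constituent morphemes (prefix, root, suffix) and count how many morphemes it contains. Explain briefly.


Step 1: Identify prefix: 'over' (meaning: excessively)
Step 2: Identify root: 'work'
Step 3: Identify suffix(es): 'ed'
Decomposition: over- (prefix: excessively) + work (root) + -ed (suffix: past)
Total morphemes: 3

3 morphemes (over- (prefix: excessively) + work (root) + -ed (suffix: past))


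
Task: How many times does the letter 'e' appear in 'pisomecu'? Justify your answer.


Letter 'e' in 'pisomecu': found at position(s) 6 = 1 occurrence(s).

1


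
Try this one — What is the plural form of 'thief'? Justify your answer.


Apply rule: Change -f to -ves. 'thief' becomes 'thieves'.

thieves


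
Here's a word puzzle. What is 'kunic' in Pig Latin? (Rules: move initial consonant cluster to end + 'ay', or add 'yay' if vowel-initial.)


'kunic': move consonant cluster 'k' to end and add 'ay': 'unickay'.

unickay


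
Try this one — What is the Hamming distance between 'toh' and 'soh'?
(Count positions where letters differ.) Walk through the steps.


Alignment:
Position 1: 't' vs 's' = DIFFER
Position 2: 'o' vs 'o' = match
Position 3: 'h' vs 'h' = match
Total differences: 1

1


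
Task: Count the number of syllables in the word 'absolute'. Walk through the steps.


Break 'absolute' into syllables: ab-so-lute -> ab | so | lute = 3 syllables

3 syllables


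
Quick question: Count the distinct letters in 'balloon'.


Unique letters in 'balloon': {a, b, l, n, o} = 5 distinct letters.

5


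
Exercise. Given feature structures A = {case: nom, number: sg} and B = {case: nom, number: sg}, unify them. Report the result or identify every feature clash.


Compare features:
case: A=nom vs B=nom -> unified: nom
number: A=sg vs B=sg -> unified: sg
No clashes found.

Unified: {case: nom, number: sg}


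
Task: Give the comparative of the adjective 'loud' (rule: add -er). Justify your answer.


Apply comparative formation (add -er): 'loud' -> 'louder'.

louder


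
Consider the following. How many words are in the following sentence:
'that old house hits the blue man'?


Split into words: that | old | house | hits | the | blue | man = 7 words.

7


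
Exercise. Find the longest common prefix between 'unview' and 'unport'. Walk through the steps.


Compare from the start: 2 characters match: 'un'. Mismatch at position 3: 'v' vs 'p'.

un


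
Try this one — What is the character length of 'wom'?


Spell out 'wom' and number each letter: w(1), o(2), m(3). Total: 3 letters.

3


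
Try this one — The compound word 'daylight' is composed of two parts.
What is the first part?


Split 'daylight' into 'day' + 'light'. The first part is 'day'.

day


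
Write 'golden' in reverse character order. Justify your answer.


Reverse 'golden' character by character: 'nedlog'.

nedlog


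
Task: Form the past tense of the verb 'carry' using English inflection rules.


Apply rule: Change -y to -ied. 'carry' becomes 'carried'.

carried


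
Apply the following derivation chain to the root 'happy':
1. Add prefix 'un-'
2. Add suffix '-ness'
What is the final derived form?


Step 1: Add prefix 'un-' to 'happy' = 'unhappy'
Step 2: Add suffix '-ness' to 'unhappy' = 'unhappiness'

unhappiness


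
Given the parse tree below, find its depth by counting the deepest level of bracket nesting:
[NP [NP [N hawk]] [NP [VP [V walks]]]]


Count bracket nesting levels:
'[' at pos 0: depth = 1
'[' at pos 4: depth = 2
'[' at pos 8: depth = 3
'[' at pos 18: depth = 2
'[' at pos 22: depth = 3
'[' at pos 26: depth = 4
Maximum depth reached: 4

4


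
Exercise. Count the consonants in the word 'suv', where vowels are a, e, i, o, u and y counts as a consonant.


Consonants in 'suv': s, v = 2 consonants.

2


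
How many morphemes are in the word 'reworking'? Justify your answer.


Decomposition: re- (prefix) + work (root) + -ing (suffix) = 3 morpheme(s)

3 morphemes


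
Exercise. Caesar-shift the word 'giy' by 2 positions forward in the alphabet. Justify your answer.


Shift each letter by 2: g -> i, i -> k, y -> a. Result: 'ika'.

ika


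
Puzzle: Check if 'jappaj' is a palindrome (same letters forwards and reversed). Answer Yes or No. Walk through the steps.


Forward: 'jappaj'
Reversed: 'jappaj'
They are identical.

Yes


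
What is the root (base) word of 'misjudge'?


Remove prefix 'mis' from 'misjudge' to get root 'judge'.

judge


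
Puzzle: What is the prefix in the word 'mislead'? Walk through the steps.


The word 'mislead' = 'mis' (prefix) + 'lead' (root). The prefix is 'mis'.

mis


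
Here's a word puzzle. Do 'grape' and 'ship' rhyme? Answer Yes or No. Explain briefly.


Rime (stressed vowel + following sounds) of 'grape': -ape = /eɪp/
Rime of 'ship': -ip = /ɪp/
/eɪp/ and /ɪp/ are different ending sounds, so the words do not rhyme.

No


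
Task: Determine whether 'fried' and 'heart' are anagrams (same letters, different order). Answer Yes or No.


Sorted letters of 'fried': 'defir'
Sorted letters of 'heart': 'aehrt'
They do not match.

No


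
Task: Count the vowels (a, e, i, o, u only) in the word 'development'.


Vowels in 'development': e, e, o, e = 4 vowels.

4


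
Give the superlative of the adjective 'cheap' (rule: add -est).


Apply superlative formation (add -est): 'cheap' -> 'cheapest'.

cheapest


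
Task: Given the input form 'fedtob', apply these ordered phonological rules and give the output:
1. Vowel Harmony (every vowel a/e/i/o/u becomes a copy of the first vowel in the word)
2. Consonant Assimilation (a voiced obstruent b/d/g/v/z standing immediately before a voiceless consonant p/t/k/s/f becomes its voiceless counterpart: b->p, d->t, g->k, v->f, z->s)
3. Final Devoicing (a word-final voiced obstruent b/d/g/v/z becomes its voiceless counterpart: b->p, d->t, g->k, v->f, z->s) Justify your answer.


Starting form: 'fedtob'
Rule 1: Vowel Harmony: all vowels become 'e' (matching first vowel). 'fedtob' -> 'fedteb'
Rule 2: Consonant Assimilation: voiced obstruent before voiceless consonant becomes voiceless ('dt' -> 'tt'). 'fedteb' -> 'fetteb'
Rule 3: Final Devoicing: word-final voiced obstruent 'b' becomes voiceless 'p'. 'fetteb' -> 'fettep'
Final form: 'fettep'

fettep


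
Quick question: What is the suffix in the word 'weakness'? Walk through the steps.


The word 'weakness' = 'weak' (root) + '-ness' (suffix). The suffix is '-ness'.

ness


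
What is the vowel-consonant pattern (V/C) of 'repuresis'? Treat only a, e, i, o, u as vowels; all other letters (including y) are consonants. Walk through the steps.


Letter mapping: r = C, e = V, p = C, u = V, r = C, e = V, s = C, i = V, s = C.

CVCVCVCVC


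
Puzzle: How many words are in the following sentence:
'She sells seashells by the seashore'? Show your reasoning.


Split into words: She | sells | seashells | by | the | seashore = 6 words.

6


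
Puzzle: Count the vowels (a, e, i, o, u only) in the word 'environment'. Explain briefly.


Vowels in 'environment': e, i, o, e = 4 vowels.

4


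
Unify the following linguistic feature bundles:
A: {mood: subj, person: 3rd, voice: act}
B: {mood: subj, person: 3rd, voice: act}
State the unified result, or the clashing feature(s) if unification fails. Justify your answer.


Compare features:
mood: A=subj vs B=subj -> unified: subj
person: A=3rd vs B=3rd -> unified: 3rd
voice: A=act vs B=act -> unified: act
No clashes found.

Unified: {mood: subj, person: 3rd, voice: act}


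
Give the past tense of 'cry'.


Apply rule: Change -y to -ied. 'cry' becomes 'cried'.

cried


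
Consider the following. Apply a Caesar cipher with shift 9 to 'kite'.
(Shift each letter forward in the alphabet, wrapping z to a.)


Shift each letter by 9: k -> t, i -> r, t -> c, e -> n. Result: 'trcn'.

trcn


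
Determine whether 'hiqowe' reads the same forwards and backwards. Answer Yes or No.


Forward: 'hiqowe'
Reversed: 'ewoqih'
They differ.

No


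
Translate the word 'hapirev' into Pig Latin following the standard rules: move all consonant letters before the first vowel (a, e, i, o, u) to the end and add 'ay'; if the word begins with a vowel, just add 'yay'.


'hapirev': move consonant cluster 'h' to end and add 'ay': 'apirevhay'.

apirevhay


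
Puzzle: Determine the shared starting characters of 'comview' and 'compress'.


Compare from the start: 3 characters match: 'com'. Mismatch at position 4: 'v' vs 'p'.

com


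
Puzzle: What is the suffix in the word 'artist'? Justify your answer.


The word 'artist' = 'art' (root) + '-ist' (suffix). The suffix is '-ist'.

ist


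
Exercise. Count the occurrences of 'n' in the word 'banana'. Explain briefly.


Letter 'n' in 'banana': found at position(s) 3, 5 = 2 occurrence(s).

2


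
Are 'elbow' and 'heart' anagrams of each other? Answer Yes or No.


Sorted letters of 'elbow': 'below'
Sorted letters of 'heart': 'aehrt'
They do not match.

No


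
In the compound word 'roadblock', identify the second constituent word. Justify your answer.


Split 'roadblock' into 'road' + 'block'. The second part is 'block'.

block


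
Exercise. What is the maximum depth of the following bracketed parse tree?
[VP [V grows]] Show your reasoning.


Count bracket nesting levels:
'[' at pos 0: depth = 1
'[' at pos 4: depth = 2
Maximum depth reached: 2

2


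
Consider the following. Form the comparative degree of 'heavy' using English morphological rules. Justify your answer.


Apply comparative formation (consonant + y: change y to i, add -er): 'heavy' -> 'heavier'.

heavier


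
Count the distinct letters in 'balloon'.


Unique letters in 'balloon': {a, b, l, n, o} = 5 distinct letters.

5


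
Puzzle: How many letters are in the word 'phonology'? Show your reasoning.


Spell out 'phonology' and number each letter: p(1), h(2), o(3), n(4), o(5), l(6), o(7), g(8), y(9). Total: 9 letters.

9


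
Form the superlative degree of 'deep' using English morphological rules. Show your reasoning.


Apply superlative formation (add -est): 'deep' -> 'deepest'.

deepest


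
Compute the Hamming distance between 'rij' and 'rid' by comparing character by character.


Alignment:
Position 1: 'r' vs 'r' = match
Position 2: 'i' vs 'i' = match
Position 3: 'j' vs 'd' = DIFFER
Total differences: 1

1


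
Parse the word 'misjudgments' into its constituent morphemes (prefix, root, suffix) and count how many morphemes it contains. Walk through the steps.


Step 1: Identify prefix: 'mis' (meaning: wrongly)
Step 2: Identify root: 'judge'
Step 3: Identify suffix(es): 'ment, s'
Decomposition: mis- (prefix: wrongly) + judge (root) + -ment (suffix: action/result) + -s (plural)
Total morphemes: 4

4 morphemes (mis- (prefix: wrongly) + judge (root) + -ment (suffix: action/result) + -s (plural))


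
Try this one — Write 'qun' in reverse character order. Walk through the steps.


Reverse 'qun' character by character: 'nuq'.

nuq


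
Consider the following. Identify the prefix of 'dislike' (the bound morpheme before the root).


The word 'dislike' = 'dis' (prefix) + 'like' (root). The prefix is 'dis'.

dis


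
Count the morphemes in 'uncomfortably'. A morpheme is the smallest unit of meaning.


Decomposition: un- (prefix) + comfort (root) + -able (suffix) + -ly (suffix) = 4 morpheme(s)

4 morphemes


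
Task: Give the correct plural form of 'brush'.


Apply rule: Add -es (sibilant/fricative ending). 'brush' becomes 'brushes'.

brushes


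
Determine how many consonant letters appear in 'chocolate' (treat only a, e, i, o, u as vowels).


Consonants in 'chocolate': c, h, c, l, t = 5 consonants.

5


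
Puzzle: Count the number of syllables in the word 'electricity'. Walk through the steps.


Break 'electricity' into syllables: e-lec-tric-i-ty -> e | lec | tric | i | ty = 5 syllables

5 syllables


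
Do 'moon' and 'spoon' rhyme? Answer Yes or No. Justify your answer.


Rime (stressed vowel + following sounds) of 'moon': -oon = /uːn/
Rime of 'spoon': -oon = /uːn/
/uːn/ and /uːn/ are the same ending sound, so the words rhyme.

Yes


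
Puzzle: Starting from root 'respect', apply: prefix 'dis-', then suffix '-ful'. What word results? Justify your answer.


Step 1: Add prefix 'dis-' to 'respect' = 'disrespect'
Step 2: Add suffix '-ful' to 'disrespect' = 'disrespectful'

disrespectful


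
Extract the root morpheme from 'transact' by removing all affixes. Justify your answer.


Remove prefix 'trans' from 'transact' to get root 'act'.

act


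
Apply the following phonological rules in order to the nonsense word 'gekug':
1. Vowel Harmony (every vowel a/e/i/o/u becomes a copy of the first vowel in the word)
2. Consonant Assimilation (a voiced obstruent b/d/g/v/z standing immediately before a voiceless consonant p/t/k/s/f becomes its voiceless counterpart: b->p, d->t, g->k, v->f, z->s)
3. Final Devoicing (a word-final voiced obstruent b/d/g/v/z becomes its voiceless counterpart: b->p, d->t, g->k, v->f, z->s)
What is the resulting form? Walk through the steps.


Starting form: 'gekug'
Rule 1: Vowel Harmony: all vowels become 'e' (matching first vowel). 'gekug' -> 'gekeg'
Rule 2: Consonant Assimilation: no voiced obstruent (b/d/g/v/z) stands immediately before a voiceless consonant (p/t/k/s/f). No change.
Rule 3: Final Devoicing: word-final voiced obstruent 'g' becomes voiceless 'k'. 'gekeg' -> 'gekek'
Final form: 'gekek'

gekek


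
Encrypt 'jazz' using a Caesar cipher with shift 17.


Shift each letter by 17: j -> a, a -> r, z -> q, z -> q. Result: 'arqq'.

arqq


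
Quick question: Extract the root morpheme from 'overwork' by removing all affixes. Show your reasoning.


Remove prefix 'over' from 'overwork' to get root 'work'.

work


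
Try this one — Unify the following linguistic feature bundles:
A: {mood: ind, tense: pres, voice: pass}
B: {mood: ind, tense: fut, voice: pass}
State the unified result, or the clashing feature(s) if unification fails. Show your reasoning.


Compare features:
mood: A=ind vs B=ind -> unified: ind
tense: A=pres vs B=fut -> CLASH
voice: A=pass vs B=pass -> unified: pass
Clash detected on feature 'tense' (pres vs fut); unification fails.

CLASH on 'tense' (pres vs fut)


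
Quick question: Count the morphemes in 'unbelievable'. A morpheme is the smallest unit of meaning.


Decomposition: un- (prefix) + believe (root) + -able (suffix) = 3 morpheme(s)

3 morphemes


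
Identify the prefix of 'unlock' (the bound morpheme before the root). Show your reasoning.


The word 'unlock' = 'un' (prefix) + 'lock' (root). The prefix is 'un'.

un


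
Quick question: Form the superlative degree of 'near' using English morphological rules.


Apply superlative formation (add -est): 'near' -> 'nearest'.

nearest


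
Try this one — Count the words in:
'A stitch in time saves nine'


Split into words: A | stitch | in | time | saves | nine = 6 words.

6


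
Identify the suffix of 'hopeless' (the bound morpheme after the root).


The word 'hopeless' = 'hope' (root) + '-less' (suffix). The suffix is '-less'.

less


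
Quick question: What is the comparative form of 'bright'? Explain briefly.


Apply comparative formation (add -er): 'bright' -> 'brighter'.

brighter


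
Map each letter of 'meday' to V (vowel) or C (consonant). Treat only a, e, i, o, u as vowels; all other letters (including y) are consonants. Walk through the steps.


Letter mapping: m = C, e = V, d = C, a = V, y = C.

CVCVC


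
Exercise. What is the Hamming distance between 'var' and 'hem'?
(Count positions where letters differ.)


Alignment:
Position 1: 'v' vs 'h' = DIFFER
Position 2: 'a' vs 'e' = DIFFER
Position 3: 'r' vs 'm' = DIFFER
Total differences: 3

3


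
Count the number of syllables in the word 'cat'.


Break 'cat' into syllables: cat -> cat = 1 syllable

1 syllable


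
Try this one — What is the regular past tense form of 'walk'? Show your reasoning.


Apply rule: Add -ed. 'walk' becomes 'walked'.

walked


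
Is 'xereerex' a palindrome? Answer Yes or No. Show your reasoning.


Forward: 'xereerex'
Reversed: 'xereerex'
They are identical.

Yes


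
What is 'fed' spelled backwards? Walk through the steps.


Reverse 'fed' character by character: 'def'.

def


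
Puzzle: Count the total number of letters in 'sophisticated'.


Spell out 'sophisticated' and number each letter: s(1), o(2), p(3), h(4), i(5), s(6), t(7), i(8), c(9), a(10), t(11), e(12), d(13). Total: 13 letters.

13


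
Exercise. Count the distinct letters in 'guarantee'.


Unique letters in 'guarantee': {a, e, g, n, r, t, u} = 7 distinct letters.

7


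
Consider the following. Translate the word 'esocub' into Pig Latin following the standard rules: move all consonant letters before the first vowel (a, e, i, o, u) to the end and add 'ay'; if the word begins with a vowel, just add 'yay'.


'esocub' starts with a vowel, so add 'yay': 'esocubyay'.

esocubyay


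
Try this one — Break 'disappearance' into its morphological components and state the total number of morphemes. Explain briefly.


Step 1: Identify prefix: 'dis' (meaning: not/apart)
Step 2: Identify root: 'appear'
Step 3: Identify suffix(es): 'ance'
Decomposition: dis- (prefix: not/apart) + appear (root) + -ance (suffix: state/act)
Total morphemes: 3

3 morphemes (dis- (prefix: not/apart) + appear (root) + -ance (suffix: state/act))


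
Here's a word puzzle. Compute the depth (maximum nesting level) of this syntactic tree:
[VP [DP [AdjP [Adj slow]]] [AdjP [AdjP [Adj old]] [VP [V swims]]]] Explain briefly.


Count bracket nesting levels:
'[' at pos 0: depth = 1
'[' at pos 4: depth = 2
'[' at pos 8: depth = 3
'[' at pos 14: depth = 4
'[' at pos 27: depth = 2
'[' at pos 33: depth = 3
'[' at pos 39: depth = 4
'[' at pos 50: depth = 3
'[' at pos 54: depth = 4
Maximum depth reached: 4

4


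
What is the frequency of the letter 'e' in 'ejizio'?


Letter 'e' in 'ejizio': found at position(s) 1 = 1 occurrence(s).

1


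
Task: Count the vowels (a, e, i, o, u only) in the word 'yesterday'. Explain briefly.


Vowels in 'yesterday': e, e, a = 3 vowels.

3


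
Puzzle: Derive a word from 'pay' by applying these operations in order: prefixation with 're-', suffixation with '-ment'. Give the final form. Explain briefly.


Step 1: Add prefix 're-' to 'pay' = 'repay'
Step 2: Add suffix '-ment' to 'repay' = 'repayment'

repayment


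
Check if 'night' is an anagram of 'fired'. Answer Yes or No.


Sorted letters of 'night': 'ghint'
Sorted letters of 'fired': 'defir'
They do not match.

No


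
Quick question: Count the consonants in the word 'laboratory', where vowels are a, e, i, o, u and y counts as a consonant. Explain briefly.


Consonants in 'laboratory': l, b, r, t, r, y = 6 consonants.

6


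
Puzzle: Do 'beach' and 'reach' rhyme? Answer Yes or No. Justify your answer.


Rime (stressed vowel + following sounds) of 'beach': -each = /iːtʃ/
Rime of 'reach': -each = /iːtʃ/
/iːtʃ/ and /iːtʃ/ are the same ending sound, so the words rhyme.

Yes


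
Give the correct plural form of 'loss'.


Apply rule: Add -es (sibilant/fricative ending). 'loss' becomes 'losses'.

losses


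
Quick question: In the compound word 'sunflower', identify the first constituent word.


Split 'sunflower' into 'sun' + 'flower'. The first part is 'sun'.

sun


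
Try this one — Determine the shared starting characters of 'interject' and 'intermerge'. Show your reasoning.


Compare from the start: 5 characters match: 'inter'. Mismatch at position 6: 'j' vs 'm'.

inter


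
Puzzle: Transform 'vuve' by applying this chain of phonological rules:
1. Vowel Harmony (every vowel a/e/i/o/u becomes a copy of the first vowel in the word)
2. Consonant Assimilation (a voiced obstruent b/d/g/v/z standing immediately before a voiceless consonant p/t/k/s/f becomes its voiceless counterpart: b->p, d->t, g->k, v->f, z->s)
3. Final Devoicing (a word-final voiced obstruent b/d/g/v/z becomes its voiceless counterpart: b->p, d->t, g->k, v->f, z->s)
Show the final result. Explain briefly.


Starting form: 'vuve'
Rule 1: Vowel Harmony: all vowels become 'u' (matching first vowel). 'vuve' -> 'vuvu'
Rule 2: Consonant Assimilation: no voiced obstruent (b/d/g/v/z) stands immediately before a voiceless consonant (p/t/k/s/f). No change.
Rule 3: Final Devoicing: the word ends in the vowel 'u', not a consonant. No change.
Final form: 'vuvu'

vuvu


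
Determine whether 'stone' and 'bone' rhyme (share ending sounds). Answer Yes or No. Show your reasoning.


Rime (stressed vowel + following sounds) of 'stone': -one = /oʊn/
Rime of 'bone': -one = /oʊn/
/oʊn/ and /oʊn/ are the same ending sound, so the words rhyme.

Yes


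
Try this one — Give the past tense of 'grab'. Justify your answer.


Apply rule: Double final consonant and add -ed. 'grab' becomes 'grabbed'.

grabbed


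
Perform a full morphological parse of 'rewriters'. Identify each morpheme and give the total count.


Step 1: Identify prefix: 're' (meaning: again)
Step 2: Identify root: 'write'
Step 3: Identify suffix(es): 'er, s'
Decomposition: re- (prefix: again) + write (root) + -er (suffix: one who) + -s (plural)
Total morphemes: 4

4 morphemes (re- (prefix: again) + write (root) + -er (suffix: one who) + -s (plural))


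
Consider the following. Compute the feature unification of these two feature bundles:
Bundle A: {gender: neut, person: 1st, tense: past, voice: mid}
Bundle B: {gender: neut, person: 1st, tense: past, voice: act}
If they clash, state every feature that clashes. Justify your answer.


Compare features:
gender: A=neut vs B=neut -> unified: neut
person: A=1st vs B=1st -> unified: 1st
tense: A=past vs B=past -> unified: past
voice: A=mid vs B=act -> CLASH
Clash detected on feature 'voice' (mid vs act); unification fails.

CLASH on 'voice' (mid vs act)


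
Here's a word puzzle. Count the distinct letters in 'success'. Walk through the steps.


Unique letters in 'success': {c, e, s, u} = 4 distinct letters.

4


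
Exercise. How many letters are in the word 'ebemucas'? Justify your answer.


Spell out 'ebemucas' and number each letter: e(1), b(2), e(3), m(4), u(5), c(6), a(7), s(8). Total: 8 letters.

8


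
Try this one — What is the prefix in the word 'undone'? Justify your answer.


The word 'undone' = 'un' (prefix) + 'done' (root). The prefix is 'un'.

un


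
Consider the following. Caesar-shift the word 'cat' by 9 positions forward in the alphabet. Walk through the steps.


Shift each letter by 9: c -> l, a -> j, t -> c. Result: 'ljc'.

ljc


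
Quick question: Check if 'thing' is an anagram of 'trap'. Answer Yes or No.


Sorted letters of 'thing': 'ghint'
Sorted letters of 'trap': 'aprt'
They do not match.

No


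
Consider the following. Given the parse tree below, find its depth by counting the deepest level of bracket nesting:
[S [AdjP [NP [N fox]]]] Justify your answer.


Count bracket nesting levels:
'[' at pos 0: depth = 1
'[' at pos 3: depth = 2
'[' at pos 9: depth = 3
'[' at pos 13: depth = 4
Maximum depth reached: 4

4


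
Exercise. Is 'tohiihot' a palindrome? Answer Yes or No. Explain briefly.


Forward: 'tohiihot'
Reversed: 'tohiihot'
They are identical.

Yes


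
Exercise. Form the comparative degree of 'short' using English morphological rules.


Apply comparative formation (add -er): 'short' -> 'shorter'.

shorter


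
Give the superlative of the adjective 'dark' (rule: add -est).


Apply superlative formation (add -est): 'dark' -> 'darkest'.

darkest


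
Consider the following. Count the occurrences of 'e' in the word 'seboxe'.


Letter 'e' in 'seboxe': found at position(s) 2, 6 = 2 occurrence(s).

2


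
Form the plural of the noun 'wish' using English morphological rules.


Apply rule: Add -es (sibilant/fricative ending). 'wish' becomes 'wishes'.

wishes


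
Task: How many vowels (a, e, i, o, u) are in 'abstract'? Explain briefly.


Vowels in 'abstract': a, a = 2 vowels.

2


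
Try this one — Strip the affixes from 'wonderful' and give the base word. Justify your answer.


Remove suffix '-ful' from 'wonderful' to get root 'wonder'.

wonder


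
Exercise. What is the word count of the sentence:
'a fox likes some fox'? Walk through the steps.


Split into words: a | fox | likes | some | fox = 5 words.

5


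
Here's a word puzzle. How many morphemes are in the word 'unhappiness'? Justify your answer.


Decomposition: un- (prefix) + happy (root) + -ness (suffix) = 3 morpheme(s)

3 morphemes


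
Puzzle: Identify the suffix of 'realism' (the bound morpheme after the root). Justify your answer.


The word 'realism' = 'real' (root) + '-ism' (suffix). The suffix is '-ism'.

ism


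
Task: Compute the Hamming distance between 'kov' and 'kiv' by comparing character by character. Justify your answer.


Alignment:
Position 1: 'k' vs 'k' = match
Position 2: 'o' vs 'i' = DIFFER
Position 3: 'v' vs 'v' = match
Total differences: 1

1


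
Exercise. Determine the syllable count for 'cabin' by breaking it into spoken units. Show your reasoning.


Break 'cabin' into syllables: cab-in -> cab | in = 2 syllables

2 syllables


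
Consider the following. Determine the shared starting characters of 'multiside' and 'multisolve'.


Compare from the start: 6 characters match: 'multis'. Mismatch at position 7: 'i' vs 'o'.

multis


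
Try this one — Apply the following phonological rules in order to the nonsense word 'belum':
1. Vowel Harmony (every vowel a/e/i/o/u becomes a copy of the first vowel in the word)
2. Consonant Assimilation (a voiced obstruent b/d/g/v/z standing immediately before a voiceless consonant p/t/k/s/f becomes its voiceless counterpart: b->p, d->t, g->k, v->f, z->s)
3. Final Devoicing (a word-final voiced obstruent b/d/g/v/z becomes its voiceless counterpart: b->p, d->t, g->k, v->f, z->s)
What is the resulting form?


Starting form: 'belum'
Rule 1: Vowel Harmony: all vowels become 'e' (matching first vowel). 'belum' -> 'belem'
Rule 2: Consonant Assimilation: no voiced obstruent (b/d/g/v/z) stands immediately before a voiceless consonant (p/t/k/s/f). No change.
Rule 3: Final Devoicing: final consonant 'm' is not one of the voiced obstruents b/d/g/v/z. No change.
Final form: 'belem'

belem


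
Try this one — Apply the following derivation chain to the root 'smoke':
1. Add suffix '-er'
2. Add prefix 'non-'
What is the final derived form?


Step 1: Add suffix '-er' to 'smoke' = 'smoker'
Step 2: Add prefix 'non-' to 'smoker' = 'nonsmoker'

nonsmoker


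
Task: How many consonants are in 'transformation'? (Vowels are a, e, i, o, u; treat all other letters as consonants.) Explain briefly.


Consonants in 'transformation': t, r, n, s, f, r, m, t, n = 9 consonants.

9


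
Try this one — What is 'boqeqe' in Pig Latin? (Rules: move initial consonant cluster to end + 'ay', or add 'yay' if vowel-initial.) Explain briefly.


'boqeqe': move consonant cluster 'b' to end and add 'ay': 'oqeqebay'.

oqeqebay


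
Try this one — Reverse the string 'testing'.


Reverse 'testing' character by character: 'gnitset'.

gnitset


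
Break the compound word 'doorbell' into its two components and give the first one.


Split 'doorbell' into 'door' + 'bell'. The first part is 'door'.

door


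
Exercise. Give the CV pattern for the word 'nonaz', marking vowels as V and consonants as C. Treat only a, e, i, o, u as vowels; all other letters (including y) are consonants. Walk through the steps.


Letter mapping: n = C, o = V, n = C, a = V, z = C.

CVCVC


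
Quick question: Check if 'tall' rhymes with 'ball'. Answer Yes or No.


Rime (stressed vowel + following sounds) of 'tall': -all = /ɔːl/
Rime of 'ball': -all = /ɔːl/
/ɔːl/ and /ɔːl/ are the same ending sound, so the words rhyme.

Yes


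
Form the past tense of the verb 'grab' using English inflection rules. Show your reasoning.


Apply rule: Double final consonant and add -ed. 'grab' becomes 'grabbed'.

grabbed


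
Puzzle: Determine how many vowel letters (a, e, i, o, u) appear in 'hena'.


Vowels in 'hena': e, a = 2 vowels.

2


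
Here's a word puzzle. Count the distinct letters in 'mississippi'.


Unique letters in 'mississippi': {i, m, p, s} = 4 distinct letters.

4


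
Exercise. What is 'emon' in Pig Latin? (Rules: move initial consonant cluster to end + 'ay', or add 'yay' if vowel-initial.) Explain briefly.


'emon' starts with a vowel, so add 'yay': 'emonyay'.

emonyay


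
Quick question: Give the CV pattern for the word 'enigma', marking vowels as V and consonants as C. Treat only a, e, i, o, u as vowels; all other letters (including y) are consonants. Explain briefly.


Letter mapping: e = V, n = C, i = V, g = C, m = C, a = V.

VCVCCV


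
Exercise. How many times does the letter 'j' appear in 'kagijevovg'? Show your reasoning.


Letter 'j' in 'kagijevovg': found at position(s) 5 = 1 occurrence(s).

1


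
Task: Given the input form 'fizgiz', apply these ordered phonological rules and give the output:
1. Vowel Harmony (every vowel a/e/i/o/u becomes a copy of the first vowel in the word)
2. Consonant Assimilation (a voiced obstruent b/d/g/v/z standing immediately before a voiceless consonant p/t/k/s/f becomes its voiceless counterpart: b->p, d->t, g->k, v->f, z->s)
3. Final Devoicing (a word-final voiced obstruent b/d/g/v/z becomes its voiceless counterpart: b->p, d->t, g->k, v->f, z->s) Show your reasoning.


Starting form: 'fizgiz'
Rule 1: Vowel Harmony: all vowels already match. No change.
Rule 2: Consonant Assimilation: no voiced obstruent (b/d/g/v/z) stands immediately before a voiceless consonant (p/t/k/s/f). No change.
Rule 3: Final Devoicing: word-final voiced obstruent 'z' becomes voiceless 's'. 'fizgiz' -> 'fizgis'
Final form: 'fizgis'

fizgis


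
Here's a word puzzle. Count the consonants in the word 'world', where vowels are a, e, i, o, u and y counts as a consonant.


Consonants in 'world': w, r, l, d = 4 consonants.

4


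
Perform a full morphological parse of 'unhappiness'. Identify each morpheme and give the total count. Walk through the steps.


Step 1: Identify prefix: 'un' (meaning: not/reverse)
Step 2: Identify root: 'happy'
Step 3: Identify suffix(es): 'ness'
Decomposition: un- (prefix: not/reverse) + happy (root) + -ness (suffix: state of)
Total morphemes: 3

3 morphemes (un- (prefix: not/reverse) + happy (root) + -ness (suffix: state of))


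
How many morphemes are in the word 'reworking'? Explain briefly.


Decomposition: re- (prefix) + work (root) + -ing (suffix) = 3 morpheme(s)

3 morphemes


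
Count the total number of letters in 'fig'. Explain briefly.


Spell out 'fig' and number each letter: f(1), i(2), g(3). Total: 3 letters.

3


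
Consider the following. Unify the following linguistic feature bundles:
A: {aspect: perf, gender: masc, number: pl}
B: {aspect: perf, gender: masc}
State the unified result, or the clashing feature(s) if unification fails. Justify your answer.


Compare features:
aspect: A=perf vs B=perf -> unified: perf
gender: A=masc vs B=masc -> unified: masc
number: A=pl vs B=_ -> unified: pl
No clashes found.

Unified: {aspect: perf, gender: masc, number: pl}


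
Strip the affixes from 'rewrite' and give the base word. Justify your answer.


Remove prefix 're' from 'rewrite' to get root 'write'.

write


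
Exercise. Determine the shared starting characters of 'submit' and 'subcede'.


Compare from the start: 3 characters match: 'sub'. Mismatch at position 4: 'm' vs 'c'.

sub


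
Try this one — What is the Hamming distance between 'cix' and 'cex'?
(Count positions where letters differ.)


Alignment:
Position 1: 'c' vs 'c' = match
Position 2: 'i' vs 'e' = DIFFER
Position 3: 'x' vs 'x' = match
Total differences: 1

1


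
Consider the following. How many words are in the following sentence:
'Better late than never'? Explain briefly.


Split into words: Better | late | than | never = 4 words.

4


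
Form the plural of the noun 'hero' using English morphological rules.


Apply rule: Add -es (consonant + o). 'hero' becomes 'heroes'.

heroes


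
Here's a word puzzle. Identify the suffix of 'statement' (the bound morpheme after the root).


The word 'statement' = 'state' (root) + '-ment' (suffix). The suffix is '-ment'.

ment


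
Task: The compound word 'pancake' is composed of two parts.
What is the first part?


Split 'pancake' into 'pan' + 'cake'. The first part is 'pan'.

pan


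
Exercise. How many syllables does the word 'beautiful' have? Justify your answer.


Break 'beautiful' into syllables: beau-ti-ful -> beau | ti | ful = 3 syllables

3 syllables


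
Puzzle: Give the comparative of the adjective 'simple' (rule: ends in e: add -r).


Apply comparative formation (ends in e: add -r): 'simple' -> 'simpler'.

simpler


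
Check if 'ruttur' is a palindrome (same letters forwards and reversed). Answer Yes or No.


Forward: 'ruttur'
Reversed: 'ruttur'
They are identical.

Yes


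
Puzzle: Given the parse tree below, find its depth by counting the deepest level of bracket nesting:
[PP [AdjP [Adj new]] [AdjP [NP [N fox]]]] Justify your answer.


Count bracket nesting levels:
'[' at pos 0: depth = 1
'[' at pos 4: depth = 2
'[' at pos 10: depth = 3
'[' at pos 21: depth = 2
'[' at pos 27: depth = 3
'[' at pos 31: depth = 4
Maximum depth reached: 4

4


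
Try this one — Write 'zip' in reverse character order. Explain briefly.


Reverse 'zip' character by character: 'piz'.

piz


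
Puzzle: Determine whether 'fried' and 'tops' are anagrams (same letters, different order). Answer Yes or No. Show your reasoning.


Sorted letters of 'fried': 'defir'
Sorted letters of 'tops': 'opst'
They do not match.

No


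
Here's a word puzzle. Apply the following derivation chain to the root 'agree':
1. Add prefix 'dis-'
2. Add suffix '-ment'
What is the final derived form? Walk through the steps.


Step 1: Add prefix 'dis-' to 'agree' = 'disagree'
Step 2: Add suffix '-ment' to 'disagree' = 'disagreement'

disagreement


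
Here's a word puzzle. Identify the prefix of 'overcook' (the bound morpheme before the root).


The word 'overcook' = 'over' (prefix) + 'cook' (root). The prefix is 'over'.

over


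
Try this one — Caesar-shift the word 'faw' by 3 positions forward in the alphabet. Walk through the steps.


Shift each letter by 3: f -> i, a -> d, w -> z. Result: 'idz'.

idz


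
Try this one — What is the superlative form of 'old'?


Apply superlative formation (add -est): 'old' -> 'oldest'.

oldest


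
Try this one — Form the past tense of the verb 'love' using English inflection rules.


Apply rule: Add -d (word ends in -e). 'love' becomes 'loved'.

loved


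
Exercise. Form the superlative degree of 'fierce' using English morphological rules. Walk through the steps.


Apply superlative formation (ends in e: add -st): 'fierce' -> 'fiercest'.

fiercest


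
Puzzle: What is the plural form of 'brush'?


Apply rule: Add -es (sibilant/fricative ending). 'brush' becomes 'brushes'.

brushes


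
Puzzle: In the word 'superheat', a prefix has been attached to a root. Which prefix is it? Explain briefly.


The word 'superheat' = 'super' (prefix) + 'heat' (root). The prefix is 'super'.

super


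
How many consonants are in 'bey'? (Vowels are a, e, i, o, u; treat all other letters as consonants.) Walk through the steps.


Consonants in 'bey': b, y = 2 consonants.

2


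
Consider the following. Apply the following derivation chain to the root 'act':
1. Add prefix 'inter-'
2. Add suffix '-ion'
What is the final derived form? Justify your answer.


Step 1: Add prefix 'inter-' to 'act' = 'interact'
Step 2: Add suffix '-ion' to 'interact' = 'interaction'

interaction


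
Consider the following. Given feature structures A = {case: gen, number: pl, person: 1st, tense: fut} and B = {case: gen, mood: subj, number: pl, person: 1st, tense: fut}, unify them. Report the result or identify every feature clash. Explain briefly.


Compare features:
case: A=gen vs B=gen -> unified: gen
mood: A=_ vs B=subj -> unified: subj
number: A=pl vs B=pl -> unified: pl
person: A=1st vs B=1st -> unified: 1st
tense: A=fut vs B=fut -> unified: fut
No clashes found.

Unified: {case: gen, mood: subj, number: pl, person: 1st, tense: fut}
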